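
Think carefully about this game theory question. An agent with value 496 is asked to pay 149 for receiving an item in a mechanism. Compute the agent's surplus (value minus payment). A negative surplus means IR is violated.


Step 1: Surplus = value - payment = 496 - 149 = 347
Step 2: IR is satisfied (surplus >= 0)

347


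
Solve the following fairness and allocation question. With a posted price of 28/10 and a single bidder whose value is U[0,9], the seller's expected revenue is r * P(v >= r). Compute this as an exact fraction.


Step 1: Posted price r = 14/5, value support [0,9]
Step 2: P(v >= r) = (9 - 14/5)/9 = 31/45
Step 3: Expected revenue = r * P(v >= r) = 14/5 * 31/45
Step 4: Revenue = 434/225

434/225


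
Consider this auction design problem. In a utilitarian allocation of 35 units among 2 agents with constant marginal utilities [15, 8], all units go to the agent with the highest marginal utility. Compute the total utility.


Step 1: The marginal utilities are [15, 8]
Step 2: The highest marginal utility is 15
Step 3: All 35 units go to that agent
Step 4: Total utility = 15 * 35 = 525

525


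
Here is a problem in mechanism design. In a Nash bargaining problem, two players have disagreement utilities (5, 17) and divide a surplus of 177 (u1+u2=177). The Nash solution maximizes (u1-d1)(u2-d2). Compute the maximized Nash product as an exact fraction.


Step 1: The Nash solution splits surplus symmetrically above the disagreement point
Step 2: u1 = (total + d1 - d2)/2 = (177 + 5 - 17)/2 = 165/2
Step 3: u2 = (total - d1 + d2)/2 = (177 - 5 + 17)/2 = 189/2
Step 4: Nash product = (165/2 - 5) * (189/2 - 17)
Step 5: = 155/2 * 155/2 = 24025/4

24025/4


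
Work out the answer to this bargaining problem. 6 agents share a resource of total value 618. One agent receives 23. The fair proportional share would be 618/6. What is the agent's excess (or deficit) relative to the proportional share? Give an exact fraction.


Step 1: Proportional share = 618/6 = 103
Step 2: Agent's actual allocation = 23
Step 3: Excess = 23 - 103 = -80

-80


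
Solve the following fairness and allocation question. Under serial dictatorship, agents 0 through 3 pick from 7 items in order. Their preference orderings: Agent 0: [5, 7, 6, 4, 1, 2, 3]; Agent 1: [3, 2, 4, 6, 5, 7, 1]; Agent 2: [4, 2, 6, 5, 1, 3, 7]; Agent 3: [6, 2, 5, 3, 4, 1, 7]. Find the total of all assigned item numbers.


Step 1: Agent 0 picks item 5
Step 2: Agent 1 picks item 3
Step 3: Agent 2 picks item 4
Step 4: Agent 3 picks item 6
Step 5: Sum = 5 + 3 + 4 + 6 = 18

18


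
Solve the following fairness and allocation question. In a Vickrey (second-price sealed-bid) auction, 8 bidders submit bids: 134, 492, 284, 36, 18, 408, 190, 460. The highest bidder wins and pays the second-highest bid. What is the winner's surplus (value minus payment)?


Step 1: Sort bids in descending order: 492, 460, 408, 284, 190, 134, 36, 18
Step 2: The winning bid is the highest: 492
Step 3: The payment equals the second-highest bid: 460
Step 4: Surplus = winner's bid - payment = 492 - 460 = 32

32


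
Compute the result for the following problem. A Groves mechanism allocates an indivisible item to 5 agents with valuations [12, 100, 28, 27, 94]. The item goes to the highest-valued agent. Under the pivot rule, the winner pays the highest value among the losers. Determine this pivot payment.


Step 1: The efficient winner is agent 1 with value 100
Step 2: Other agents' values: [12, 28, 27, 94]
Step 3: Pivot payment = max(others) = 94
Step 4: The winner pays 94

94


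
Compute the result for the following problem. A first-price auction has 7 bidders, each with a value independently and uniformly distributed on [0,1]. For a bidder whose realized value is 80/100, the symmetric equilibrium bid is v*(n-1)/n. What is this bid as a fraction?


Step 1: The symmetric BNE bidding function is b(v) = v * (n-1) / n
Step 2: Substitute v = 4/5 and n = 7
Step 3: b = 4/5 * 6/7
Step 4: b = 24/35

24/35


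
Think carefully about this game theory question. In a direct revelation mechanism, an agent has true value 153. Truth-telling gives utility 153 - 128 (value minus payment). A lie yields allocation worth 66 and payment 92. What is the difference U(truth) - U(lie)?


Step 1: U(truth) = value - payment = 153 - 128 = 25
Step 2: U(lie) = allocation - payment = 66 - 92 = -26
Step 3: IC gap = 25 - (-26) = 51

51


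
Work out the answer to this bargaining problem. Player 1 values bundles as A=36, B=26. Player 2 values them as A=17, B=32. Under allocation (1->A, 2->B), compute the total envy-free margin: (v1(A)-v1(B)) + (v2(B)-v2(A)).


Step 1: Player 1's margin = v1(A) - v1(B) = 36 - 26 = 10
Step 2: Player 2's margin = v2(B) - v2(A) = 32 - 17 = 15
Step 3: Total margin = 10 + 15 = 25

25


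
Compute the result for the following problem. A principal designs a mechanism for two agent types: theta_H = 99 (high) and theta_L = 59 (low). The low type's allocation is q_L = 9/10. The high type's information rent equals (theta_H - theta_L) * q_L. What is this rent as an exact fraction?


Step 1: theta_H - theta_L = 99 - 59 = 40
Step 2: Information rent = (theta_H - theta_L) * q_L
Step 3: = 40 * 9/10
Step 4: = 36

36


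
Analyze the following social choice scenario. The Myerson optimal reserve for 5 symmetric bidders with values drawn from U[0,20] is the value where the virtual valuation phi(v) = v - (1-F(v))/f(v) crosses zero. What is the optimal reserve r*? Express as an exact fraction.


Step 1: For U[0,20], F(v) = v/20 and f(v) = 1/20
Step 2: phi(v) = v - (1 - v/20)/(1/20) = v - (20 - v) = 2v - 20
Step 3: Set phi(r*) = 0: 2r* - 20 = 0
Step 4: r* = 20/2 = 10 (the number of bidders n = 5 does not enter)

10


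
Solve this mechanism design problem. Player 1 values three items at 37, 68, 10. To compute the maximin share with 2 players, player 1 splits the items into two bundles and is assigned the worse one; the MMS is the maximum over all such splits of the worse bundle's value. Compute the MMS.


Step 1: Item values = 37, 68, 10
Step 2: Enumerate all 2-bundle partitions and take the smaller bundle:
  Partition 1: {37} vs {68,10} -> bundles 37, 78; min = 37
  Partition 2: {68} vs {37,10} -> bundles 68, 47; min = 47
  Partition 3: {10} vs {37,68} -> bundles 10, 105; min = 10
Step 3: MMS = max(37, 47, 10) = 47

47


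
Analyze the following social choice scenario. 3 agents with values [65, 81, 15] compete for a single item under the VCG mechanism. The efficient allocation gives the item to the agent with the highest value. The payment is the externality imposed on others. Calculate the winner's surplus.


Step 1: The winner is the agent with the highest value: agent 1 with value 81
Step 2: Values of other agents: [65, 15]
Step 3: VCG payment = max of others' values = 65
Step 4: Surplus = 81 - 65 = 16

16


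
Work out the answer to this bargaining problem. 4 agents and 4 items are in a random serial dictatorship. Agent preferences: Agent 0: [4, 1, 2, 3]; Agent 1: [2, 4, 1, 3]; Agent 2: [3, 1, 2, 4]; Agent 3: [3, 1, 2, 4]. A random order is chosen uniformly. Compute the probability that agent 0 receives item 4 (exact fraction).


Step 1: Agent 0 wants item 4
Step 2: There are 24 possible orderings of agents
Step 3: In 24 orderings, agent 0 gets item 4
Step 4: Probability = 24/24 = 1

1


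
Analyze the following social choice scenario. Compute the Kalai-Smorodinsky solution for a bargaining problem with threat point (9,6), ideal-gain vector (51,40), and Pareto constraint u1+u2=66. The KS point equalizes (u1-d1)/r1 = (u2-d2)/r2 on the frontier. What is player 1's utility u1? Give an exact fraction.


Step 1: At the KS point, (u1-d1)/r1 = (u2-d2)/r2 = t and u1+u2 = 66
Step 2: u1 = d1 + r1*t and u2 = d2 + r2*t, so (d1 + r1*t) + (d2 + r2*t) = 66
Step 3: t = (66 - 9 - 6)/(51 + 40) = 51/91
Step 4: u1 = d1 + r1*t = 9 + 51 * 51/91 = 3420/91
Step 5: (Check: u2 = d2 + r2*t = 2586/91; u1+u2 = 3420/91 + 2586/91 = 66, on the frontier.)

3420/91


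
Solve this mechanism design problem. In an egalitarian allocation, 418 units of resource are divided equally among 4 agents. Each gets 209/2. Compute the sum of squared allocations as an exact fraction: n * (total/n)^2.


Step 1: Each agent's share = 418/4 = 209/2
Step 2: Square of each share = (209/2)^2 = 43681/4
Step 3: Sum of squares = 4 * 43681/4 = 43681

43681


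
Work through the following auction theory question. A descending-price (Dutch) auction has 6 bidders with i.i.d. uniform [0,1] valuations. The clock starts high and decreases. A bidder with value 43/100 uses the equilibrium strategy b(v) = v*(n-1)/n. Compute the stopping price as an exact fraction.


Step 1: Dutch auctions are strategically equivalent to first-price auctions
Step 2: The equilibrium bid is b(v) = v*(n-1)/n
Step 3: b = 43/100 * 5/6
Step 4: b = 43/120

43/120


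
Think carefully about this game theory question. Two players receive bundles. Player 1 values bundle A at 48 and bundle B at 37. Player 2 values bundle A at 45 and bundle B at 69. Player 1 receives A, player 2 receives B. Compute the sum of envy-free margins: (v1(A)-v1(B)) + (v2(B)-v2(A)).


Step 1: Player 1's margin = v1(A) - v1(B) = 48 - 37 = 11
Step 2: Player 2's margin = v2(B) - v2(A) = 69 - 45 = 24
Step 3: Total margin = 11 + 24 = 35

35


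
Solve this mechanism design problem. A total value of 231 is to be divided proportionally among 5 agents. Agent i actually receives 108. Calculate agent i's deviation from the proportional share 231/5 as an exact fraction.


Step 1: Proportional share = 231/5
Step 2: Agent's actual allocation = 108
Step 3: Excess = 108 - 231/5 = 309/5

309/5


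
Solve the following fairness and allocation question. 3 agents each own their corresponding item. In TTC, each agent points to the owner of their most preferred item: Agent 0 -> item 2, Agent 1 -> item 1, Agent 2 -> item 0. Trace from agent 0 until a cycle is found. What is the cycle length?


Step 1: Trace the pointer graph from agent 0: 0 -> 2 -> 0
Step 2: A cycle is detected when we revisit agent 0
Step 3: The cycle is: 0 -> 2 -> 0
Step 4: Cycle length = 2

2


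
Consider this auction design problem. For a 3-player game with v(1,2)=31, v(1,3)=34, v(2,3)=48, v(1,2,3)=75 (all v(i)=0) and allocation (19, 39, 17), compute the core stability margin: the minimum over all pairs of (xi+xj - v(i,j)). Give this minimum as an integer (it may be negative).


Step 1: Slack for coalition (1,2): x1+x2 - v12 = 58 - 31 = 27
Step 2: Slack for coalition (1,3): x1+x3 - v13 = 36 - 34 = 2
Step 3: Slack for coalition (2,3): x2+x3 - v23 = 56 - 48 = 8
Step 4: Minimum slack = min(27, 2, 8) = 2, attained by (1,3); no pair can gain by deviating, so the allocation is in the core

2


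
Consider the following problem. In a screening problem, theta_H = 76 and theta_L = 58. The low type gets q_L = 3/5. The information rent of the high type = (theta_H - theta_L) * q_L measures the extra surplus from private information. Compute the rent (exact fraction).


Step 1: theta_H - theta_L = 76 - 58 = 18
Step 2: Information rent = (theta_H - theta_L) * q_L
Step 3: = 18 * 3/5
Step 4: = 54/5

54/5


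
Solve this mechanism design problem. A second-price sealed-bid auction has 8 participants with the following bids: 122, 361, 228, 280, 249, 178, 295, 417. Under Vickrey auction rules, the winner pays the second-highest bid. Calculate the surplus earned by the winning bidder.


Step 1: Sort bids in descending order: 417, 361, 295, 280, 249, 228, 178, 122
Step 2: The winning bid is the highest: 417
Step 3: The payment equals the second-highest bid: 361
Step 4: Surplus = winner's bid - payment = 417 - 361 = 56

56


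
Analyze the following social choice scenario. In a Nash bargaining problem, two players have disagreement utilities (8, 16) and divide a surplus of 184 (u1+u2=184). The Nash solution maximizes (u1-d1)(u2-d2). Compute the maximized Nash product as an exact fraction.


Step 1: The Nash solution splits surplus symmetrically above the disagreement point
Step 2: u1 = (total + d1 - d2)/2 = (184 + 8 - 16)/2 = 88
Step 3: u2 = (total - d1 + d2)/2 = (184 - 8 + 16)/2 = 96
Step 4: Nash product = (88 - 8) * (96 - 16)
Step 5: = 80 * 80 = 6400

6400


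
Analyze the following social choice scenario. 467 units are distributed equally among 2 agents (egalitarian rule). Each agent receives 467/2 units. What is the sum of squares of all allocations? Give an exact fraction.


Step 1: Each agent's share = 467/2
Step 2: Square of each share = (467/2)^2 = 218089/4
Step 3: Sum of squares = 2 * 218089/4 = 218089/2

218089/2


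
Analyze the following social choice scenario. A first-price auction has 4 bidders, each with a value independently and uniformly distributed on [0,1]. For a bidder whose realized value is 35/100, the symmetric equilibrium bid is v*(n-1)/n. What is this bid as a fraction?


Step 1: The symmetric BNE bidding function is b(v) = v * (n-1) / n
Step 2: Substitute v = 7/20 and n = 4
Step 3: b = 7/20 * 3/4
Step 4: b = 21/80

21/80


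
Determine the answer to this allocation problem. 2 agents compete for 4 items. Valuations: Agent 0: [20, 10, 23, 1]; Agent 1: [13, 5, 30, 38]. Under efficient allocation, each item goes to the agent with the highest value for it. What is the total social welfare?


Step 1: For each item, find the maximum value among all agents.
Step 2: Item 0 -> Agent 0 (value 20)
Step 3: Item 1 -> Agent 0 (value 10)
Step 4: Item 2 -> Agent 1 (value 30)
Step 5: Item 3 -> Agent 1 (value 38)
Step 6: Total welfare = 20 + 10 + 30 + 38 = 98

98


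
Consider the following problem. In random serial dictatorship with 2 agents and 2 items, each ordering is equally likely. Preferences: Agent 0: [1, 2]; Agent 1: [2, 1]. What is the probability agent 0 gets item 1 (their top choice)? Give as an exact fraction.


Step 1: Agent 0 wants item 1
Step 2: There are 2 possible orderings of agents
Step 3: In 2 orderings, agent 0 gets item 1
Step 4: Probability = 2/2 = 1

1


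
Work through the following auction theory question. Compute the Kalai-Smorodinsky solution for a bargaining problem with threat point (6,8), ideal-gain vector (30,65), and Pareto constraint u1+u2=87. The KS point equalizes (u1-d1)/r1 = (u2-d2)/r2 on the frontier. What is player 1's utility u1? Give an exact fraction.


Step 1: At the KS point, (u1-d1)/r1 = (u2-d2)/r2 = t and u1+u2 = 87
Step 2: u1 = d1 + r1*t and u2 = d2 + r2*t, so (d1 + r1*t) + (d2 + r2*t) = 87
Step 3: t = (87 - 6 - 8)/(30 + 65) = 73/95
Step 4: u1 = d1 + r1*t = 6 + 30 * 73/95 = 552/19
Step 5: (Check: u2 = d2 + r2*t = 1101/19; u1+u2 = 552/19 + 1101/19 = 87, on the frontier.)

552/19


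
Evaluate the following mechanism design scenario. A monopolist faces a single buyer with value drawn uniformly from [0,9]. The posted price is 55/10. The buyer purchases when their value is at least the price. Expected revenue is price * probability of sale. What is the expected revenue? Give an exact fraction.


Step 1: Posted price r = 11/2, value support [0,9]
Step 2: P(v >= r) = (9 - 11/2)/9 = 7/18
Step 3: Expected revenue = r * P(v >= r) = 11/2 * 7/18
Step 4: Revenue = 77/36

77/36


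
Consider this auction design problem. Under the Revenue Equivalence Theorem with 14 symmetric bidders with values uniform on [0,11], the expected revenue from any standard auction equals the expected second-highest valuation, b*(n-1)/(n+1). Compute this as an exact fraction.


Step 1: By Revenue Equivalence, expected revenue = b*(n-1)/(n+1)
Step 2: Substituting n = 14, b = 11
Step 3: Revenue = 11*(14-1)/(14+1) = 11*13/15
Step 4: Revenue = 143/15

143/15


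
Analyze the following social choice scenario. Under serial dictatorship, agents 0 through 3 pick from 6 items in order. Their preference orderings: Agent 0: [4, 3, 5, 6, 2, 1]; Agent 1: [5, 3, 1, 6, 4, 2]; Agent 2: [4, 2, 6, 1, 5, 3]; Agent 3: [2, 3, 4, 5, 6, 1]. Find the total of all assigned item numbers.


Step 1: Agent 0 picks item 4
Step 2: Agent 1 picks item 5
Step 3: Agent 2 picks item 2
Step 4: Agent 3 picks item 3
Step 5: Sum = 4 + 5 + 2 + 3 = 14

14


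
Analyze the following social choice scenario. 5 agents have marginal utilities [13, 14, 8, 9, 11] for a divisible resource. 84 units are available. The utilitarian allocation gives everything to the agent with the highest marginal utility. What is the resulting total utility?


Step 1: The marginal utilities are [13, 14, 8, 9, 11]
Step 2: The highest marginal utility is 14
Step 3: All 84 units go to that agent
Step 4: Total utility = 14 * 84 = 1176

1176


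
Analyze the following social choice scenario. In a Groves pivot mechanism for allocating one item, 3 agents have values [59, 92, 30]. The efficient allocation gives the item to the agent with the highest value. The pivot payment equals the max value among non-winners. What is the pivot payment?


Step 1: The efficient winner is agent 1 with value 92
Step 2: Other agents' values: [59, 30]
Step 3: Pivot payment = max(others) = 59
Step 4: The winner pays 59

59


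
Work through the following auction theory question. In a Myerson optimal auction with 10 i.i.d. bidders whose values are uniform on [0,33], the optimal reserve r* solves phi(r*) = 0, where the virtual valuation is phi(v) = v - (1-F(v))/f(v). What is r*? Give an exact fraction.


Step 1: For U[0,33], F(v) = v/33 and f(v) = 1/33
Step 2: phi(v) = v - (1 - v/33)/(1/33) = v - (33 - v) = 2v - 33
Step 3: Set phi(r*) = 0: 2r* - 33 = 0
Step 4: r* = 33/2 (the number of bidders n = 10 does not enter)

33/2


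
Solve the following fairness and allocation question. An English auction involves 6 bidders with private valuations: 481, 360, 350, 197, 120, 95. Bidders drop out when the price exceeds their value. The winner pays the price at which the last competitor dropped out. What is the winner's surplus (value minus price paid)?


Step 1: Identify the highest value: 481
Step 2: Identify the second-highest value: 360
Step 3: The final price = second-highest value = 360
Step 4: Surplus = 481 - 360 = 121

121


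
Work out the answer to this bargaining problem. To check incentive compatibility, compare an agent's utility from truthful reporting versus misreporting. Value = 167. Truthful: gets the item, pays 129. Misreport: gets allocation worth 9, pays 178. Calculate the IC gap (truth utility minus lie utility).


Step 1: U(truth) = value - payment = 167 - 129 = 38
Step 2: U(lie) = allocation - payment = 9 - 178 = -169
Step 3: IC gap = 38 - (-169) = 207

207


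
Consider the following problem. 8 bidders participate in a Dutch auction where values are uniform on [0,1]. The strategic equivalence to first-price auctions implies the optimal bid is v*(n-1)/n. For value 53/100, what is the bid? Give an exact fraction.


Step 1: Dutch auctions are strategically equivalent to first-price auctions
Step 2: The equilibrium bid is b(v) = v*(n-1)/n
Step 3: b = 53/100 * 7/8
Step 4: b = 371/800

371/800


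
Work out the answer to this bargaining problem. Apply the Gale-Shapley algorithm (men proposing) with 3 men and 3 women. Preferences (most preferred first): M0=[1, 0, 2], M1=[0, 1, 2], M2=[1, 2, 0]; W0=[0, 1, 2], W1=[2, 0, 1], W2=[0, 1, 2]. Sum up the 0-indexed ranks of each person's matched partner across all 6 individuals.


Step 1: Run Gale-Shapley (men propose, women hold best offer):
  M0 proposes to W1; she accepts
  M1 proposes to W0; she accepts
  M2 proposes to W1; she switches from M0
  M0 proposes to W0; she switches from M1
  M1 proposes to W1; rejected
  M1 proposes to W2; she accepts
Step 2: Final matching: W0-M0, W1-M2, W2-M1
Step 3: 0-indexed ranks (man's rank of his match, then woman's): 1 + 0 + 0 + 0 + 2 + 1
Step 4: Total rank sum = 4

4


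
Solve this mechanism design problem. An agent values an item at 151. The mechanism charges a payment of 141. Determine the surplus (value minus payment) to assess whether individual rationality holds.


Step 1: Surplus = value - payment = 151 - 141 = 10
Step 2: IR is satisfied (surplus >= 0)

10


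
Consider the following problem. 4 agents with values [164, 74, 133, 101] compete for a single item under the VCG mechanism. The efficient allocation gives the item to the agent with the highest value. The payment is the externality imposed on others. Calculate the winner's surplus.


Step 1: The winner is the agent with the highest value: agent 0 with value 164
Step 2: Values of other agents: [74, 133, 101]
Step 3: VCG payment = max of others' values = 133
Step 4: Surplus = 164 - 133 = 31

31


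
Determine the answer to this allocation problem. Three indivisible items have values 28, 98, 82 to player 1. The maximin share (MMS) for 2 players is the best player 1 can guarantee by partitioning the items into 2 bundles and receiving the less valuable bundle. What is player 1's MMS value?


Step 1: Item values = 28, 98, 82
Step 2: Enumerate all 2-bundle partitions and take the smaller bundle:
  Partition 1: {28} vs {98,82} -> bundles 28, 180; min = 28
  Partition 2: {98} vs {28,82} -> bundles 98, 110; min = 98
  Partition 3: {82} vs {28,98} -> bundles 82, 126; min = 82
Step 3: MMS = max(28, 98, 82) = 98

98


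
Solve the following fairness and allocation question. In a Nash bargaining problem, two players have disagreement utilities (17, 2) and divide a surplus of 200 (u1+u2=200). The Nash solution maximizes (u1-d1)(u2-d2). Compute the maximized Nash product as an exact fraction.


Step 1: The Nash solution splits surplus symmetrically above the disagreement point
Step 2: u1 = (total + d1 - d2)/2 = (200 + 17 - 2)/2 = 215/2
Step 3: u2 = (total - d1 + d2)/2 = (200 - 17 + 2)/2 = 185/2
Step 4: Nash product = (215/2 - 17) * (185/2 - 2)
Step 5: = 181/2 * 181/2 = 32761/4

32761/4


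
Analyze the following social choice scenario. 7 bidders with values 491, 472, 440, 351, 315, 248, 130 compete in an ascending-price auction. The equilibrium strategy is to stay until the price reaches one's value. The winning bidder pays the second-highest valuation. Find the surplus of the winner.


Step 1: Identify the highest value: 491
Step 2: Identify the second-highest value: 472
Step 3: The final price = second-highest value = 472
Step 4: Surplus = 491 - 472 = 19

19


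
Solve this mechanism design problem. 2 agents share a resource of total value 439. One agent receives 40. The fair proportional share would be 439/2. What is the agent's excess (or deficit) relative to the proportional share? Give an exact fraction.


Step 1: Proportional share = 439/2
Step 2: Agent's actual allocation = 40
Step 3: Excess = 40 - 439/2 = -359/2

-359/2


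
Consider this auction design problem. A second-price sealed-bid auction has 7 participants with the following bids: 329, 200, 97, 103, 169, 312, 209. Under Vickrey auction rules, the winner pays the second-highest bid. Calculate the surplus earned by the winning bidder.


Step 1: Sort bids in descending order: 329, 312, 209, 200, 169, 103, 97
Step 2: The winning bid is the highest: 329
Step 3: The payment equals the second-highest bid: 312
Step 4: Surplus = winner's bid - payment = 329 - 312 = 17

17


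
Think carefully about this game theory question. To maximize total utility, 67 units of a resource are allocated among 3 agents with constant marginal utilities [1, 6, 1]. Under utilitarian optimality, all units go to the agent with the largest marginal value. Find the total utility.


Step 1: The marginal utilities are [1, 6, 1]
Step 2: The highest marginal utility is 6
Step 3: All 67 units go to that agent
Step 4: Total utility = 6 * 67 = 402

402


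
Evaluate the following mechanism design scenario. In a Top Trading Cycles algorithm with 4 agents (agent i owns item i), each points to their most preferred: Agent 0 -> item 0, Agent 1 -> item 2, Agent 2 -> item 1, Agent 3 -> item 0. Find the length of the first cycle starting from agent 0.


Step 1: Trace the pointer graph from agent 0: 0 -> 0
Step 2: A cycle is detected when we revisit agent 0
Step 3: The cycle is: 0 -> 0
Step 4: Cycle length = 1

1


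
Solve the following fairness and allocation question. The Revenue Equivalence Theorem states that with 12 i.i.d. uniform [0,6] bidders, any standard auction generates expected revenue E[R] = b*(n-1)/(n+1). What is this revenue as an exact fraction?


Step 1: By Revenue Equivalence, expected revenue = b*(n-1)/(n+1)
Step 2: Substituting n = 12, b = 6
Step 3: Revenue = 6*(12-1)/(12+1) = 6*11/13
Step 4: Revenue = 66/13

66/13


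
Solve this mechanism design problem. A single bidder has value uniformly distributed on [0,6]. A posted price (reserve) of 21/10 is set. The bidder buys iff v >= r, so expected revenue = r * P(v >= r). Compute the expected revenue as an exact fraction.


Step 1: Posted price r = 21/10, value support [0,6]
Step 2: P(v >= r) = (6 - 21/10)/6 = 13/20
Step 3: Expected revenue = r * P(v >= r) = 21/10 * 13/20
Step 4: Revenue = 273/200

273/200


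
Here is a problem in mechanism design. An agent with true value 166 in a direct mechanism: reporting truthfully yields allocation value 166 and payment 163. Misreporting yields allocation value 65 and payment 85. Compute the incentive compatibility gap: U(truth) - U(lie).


Step 1: U(truth) = value - payment = 166 - 163 = 3
Step 2: U(lie) = allocation - payment = 65 - 85 = -20
Step 3: IC gap = 3 - (-20) = 23

23


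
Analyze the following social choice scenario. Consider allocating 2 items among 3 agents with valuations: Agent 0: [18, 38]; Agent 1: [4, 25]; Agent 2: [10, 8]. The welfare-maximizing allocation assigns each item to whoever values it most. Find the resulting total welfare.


Step 1: For each item, find the maximum value among all agents.
Step 2: Item 0 -> Agent 0 (value 18)
Step 3: Item 1 -> Agent 0 (value 38)
Step 4: Total welfare = 18 + 38 = 56

56


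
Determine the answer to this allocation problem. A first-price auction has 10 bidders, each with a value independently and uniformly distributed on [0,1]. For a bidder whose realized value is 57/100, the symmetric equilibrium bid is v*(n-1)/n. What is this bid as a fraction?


Step 1: The symmetric BNE bidding function is b(v) = v * (n-1) / n
Step 2: Substitute v = 57/100 and n = 10
Step 3: b = 57/100 * 9/10
Step 4: b = 513/1000

513/1000


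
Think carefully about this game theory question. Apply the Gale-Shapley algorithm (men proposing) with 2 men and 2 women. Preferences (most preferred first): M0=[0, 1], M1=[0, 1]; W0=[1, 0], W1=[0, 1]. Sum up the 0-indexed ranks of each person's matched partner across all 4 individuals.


Step 1: Run Gale-Shapley (men propose, women hold best offer):
  M0 proposes to W0; she accepts
  M1 proposes to W0; she switches from M0
  M0 proposes to W1; she accepts
Step 2: Final matching: W0-M1, W1-M0
Step 3: 0-indexed ranks (man's rank of his match, then woman's): 0 + 0 + 1 + 0
Step 4: Total rank sum = 1

1


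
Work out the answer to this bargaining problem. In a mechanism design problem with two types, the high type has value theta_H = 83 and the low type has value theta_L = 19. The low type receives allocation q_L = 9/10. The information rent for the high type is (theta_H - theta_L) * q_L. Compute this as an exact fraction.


Step 1: theta_H - theta_L = 83 - 19 = 64
Step 2: Information rent = (theta_H - theta_L) * q_L
Step 3: = 64 * 9/10
Step 4: = 288/5

288/5


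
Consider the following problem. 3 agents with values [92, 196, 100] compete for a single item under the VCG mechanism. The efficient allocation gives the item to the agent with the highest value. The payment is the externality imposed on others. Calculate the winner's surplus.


Step 1: The winner is the agent with the highest value: agent 1 with value 196
Step 2: Values of other agents: [92, 100]
Step 3: VCG payment = max of others' values = 100
Step 4: Surplus = 196 - 100 = 96

96


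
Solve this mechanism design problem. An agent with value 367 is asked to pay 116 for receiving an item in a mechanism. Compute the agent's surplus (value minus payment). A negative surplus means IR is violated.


Step 1: Surplus = value - payment = 367 - 116 = 251
Step 2: IR is satisfied (surplus >= 0)

251


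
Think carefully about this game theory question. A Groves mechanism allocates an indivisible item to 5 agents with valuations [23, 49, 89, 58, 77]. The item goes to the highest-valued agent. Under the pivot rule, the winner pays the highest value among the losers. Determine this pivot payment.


Step 1: The efficient winner is agent 2 with value 89
Step 2: Other agents' values: [23, 49, 58, 77]
Step 3: Pivot payment = max(others) = 77
Step 4: The winner pays 77

77


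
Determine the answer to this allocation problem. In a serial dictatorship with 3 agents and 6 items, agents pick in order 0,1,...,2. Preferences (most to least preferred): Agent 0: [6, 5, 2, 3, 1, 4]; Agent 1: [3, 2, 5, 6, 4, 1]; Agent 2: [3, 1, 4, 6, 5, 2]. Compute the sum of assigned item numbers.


Step 1: Agent 0 picks item 6
Step 2: Agent 1 picks item 3
Step 3: Agent 2 picks item 1
Step 4: Sum = 6 + 3 + 1 = 10

10


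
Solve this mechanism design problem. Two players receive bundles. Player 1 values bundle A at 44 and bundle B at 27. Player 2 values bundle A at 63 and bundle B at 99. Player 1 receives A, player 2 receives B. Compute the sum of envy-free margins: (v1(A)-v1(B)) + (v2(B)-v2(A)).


Step 1: Player 1's margin = v1(A) - v1(B) = 44 - 27 = 17
Step 2: Player 2's margin = v2(B) - v2(A) = 99 - 63 = 36
Step 3: Total margin = 17 + 36 = 53

53


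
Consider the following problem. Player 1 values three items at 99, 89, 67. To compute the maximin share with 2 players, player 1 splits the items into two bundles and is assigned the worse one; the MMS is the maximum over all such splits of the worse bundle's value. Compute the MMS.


Step 1: Item values = 99, 89, 67
Step 2: Enumerate all 2-bundle partitions and take the smaller bundle:
  Partition 1: {99} vs {89,67} -> bundles 99, 156; min = 99
  Partition 2: {89} vs {99,67} -> bundles 89, 166; min = 89
  Partition 3: {67} vs {99,89} -> bundles 67, 188; min = 67
Step 3: MMS = max(99, 89, 67) = 99

99


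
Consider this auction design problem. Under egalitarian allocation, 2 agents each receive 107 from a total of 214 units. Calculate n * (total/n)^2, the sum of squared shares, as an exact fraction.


Step 1: Each agent's share = 214/2 = 107
Step 2: Square of each share = (107)^2 = 11449
Step 3: Sum of squares = 2 * 11449 = 22898

22898


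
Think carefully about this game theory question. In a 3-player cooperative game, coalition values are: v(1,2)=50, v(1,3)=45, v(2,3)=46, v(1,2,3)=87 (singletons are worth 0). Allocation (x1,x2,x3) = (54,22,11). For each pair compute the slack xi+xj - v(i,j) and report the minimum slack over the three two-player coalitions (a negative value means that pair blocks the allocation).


Step 1: Slack for coalition (1,2): x1+x2 - v12 = 76 - 50 = 26
Step 2: Slack for coalition (1,3): x1+x3 - v13 = 65 - 45 = 20
Step 3: Slack for coalition (2,3): x2+x3 - v23 = 33 - 46 = -13
Step 4: Minimum slack = min(26, 20, -13) = -13, attained by (2,3); coalition (2,3) can block (slack < 0), so the allocation is not in the core

-13


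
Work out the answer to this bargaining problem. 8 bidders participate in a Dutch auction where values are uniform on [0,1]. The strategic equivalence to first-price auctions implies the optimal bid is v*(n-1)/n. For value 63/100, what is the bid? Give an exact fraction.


Step 1: Dutch auctions are strategically equivalent to first-price auctions
Step 2: The equilibrium bid is b(v) = v*(n-1)/n
Step 3: b = 63/100 * 7/8
Step 4: b = 441/800

441/800


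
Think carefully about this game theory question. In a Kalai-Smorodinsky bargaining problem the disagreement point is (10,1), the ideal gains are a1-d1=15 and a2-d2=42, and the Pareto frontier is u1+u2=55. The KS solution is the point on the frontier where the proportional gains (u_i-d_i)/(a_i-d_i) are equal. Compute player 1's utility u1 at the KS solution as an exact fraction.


Step 1: At the KS point, (u1-d1)/r1 = (u2-d2)/r2 = t and u1+u2 = 55
Step 2: u1 = d1 + r1*t and u2 = d2 + r2*t, so (d1 + r1*t) + (d2 + r2*t) = 55
Step 3: t = (55 - 10 - 1)/(15 + 42) = 44/57
Step 4: u1 = d1 + r1*t = 10 + 15 * 44/57 = 410/19
Step 5: (Check: u2 = d2 + r2*t = 635/19; u1+u2 = 410/19 + 635/19 = 55, on the frontier.)

410/19


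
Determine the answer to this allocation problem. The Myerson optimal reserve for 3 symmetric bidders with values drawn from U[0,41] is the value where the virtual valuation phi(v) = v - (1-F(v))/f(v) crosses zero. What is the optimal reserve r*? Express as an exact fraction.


Step 1: For U[0,41], F(v) = v/41 and f(v) = 1/41
Step 2: phi(v) = v - (1 - v/41)/(1/41) = v - (41 - v) = 2v - 41
Step 3: Set phi(r*) = 0: 2r* - 41 = 0
Step 4: r* = 41/2 (the number of bidders n = 3 does not enter)

41/2


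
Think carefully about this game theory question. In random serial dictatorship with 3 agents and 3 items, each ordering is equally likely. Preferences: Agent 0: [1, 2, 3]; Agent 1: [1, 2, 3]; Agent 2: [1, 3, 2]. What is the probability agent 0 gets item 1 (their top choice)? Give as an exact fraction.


Step 1: Agent 0 wants item 1
Step 2: There are 6 possible orderings of agents
Step 3: In 2 orderings, agent 0 gets item 1
Step 4: Probability = 2/6 = 1/3

1/3


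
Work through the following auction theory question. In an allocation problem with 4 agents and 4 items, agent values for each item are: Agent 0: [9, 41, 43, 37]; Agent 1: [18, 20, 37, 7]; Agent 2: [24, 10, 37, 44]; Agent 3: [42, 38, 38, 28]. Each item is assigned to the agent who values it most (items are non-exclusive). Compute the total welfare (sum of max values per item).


Step 1: For each item, find the maximum value among all agents.
Step 2: Item 0 -> Agent 3 (value 42)
Step 3: Item 1 -> Agent 0 (value 41)
Step 4: Item 2 -> Agent 0 (value 43)
Step 5: Item 3 -> Agent 2 (value 44)
Step 6: Total welfare = 42 + 41 + 43 + 44 = 170

170


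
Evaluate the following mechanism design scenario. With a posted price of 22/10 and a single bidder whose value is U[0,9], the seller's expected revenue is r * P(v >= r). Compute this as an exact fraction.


Step 1: Posted price r = 11/5, value support [0,9]
Step 2: P(v >= r) = (9 - 11/5)/9 = 34/45
Step 3: Expected revenue = r * P(v >= r) = 11/5 * 34/45
Step 4: Revenue = 374/225

374/225


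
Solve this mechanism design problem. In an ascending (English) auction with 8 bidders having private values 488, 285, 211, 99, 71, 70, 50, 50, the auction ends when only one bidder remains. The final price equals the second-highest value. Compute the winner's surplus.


Step 1: Identify the highest value: 488
Step 2: Identify the second-highest value: 285
Step 3: The final price = second-highest value = 285
Step 4: Surplus = 488 - 285 = 203

203


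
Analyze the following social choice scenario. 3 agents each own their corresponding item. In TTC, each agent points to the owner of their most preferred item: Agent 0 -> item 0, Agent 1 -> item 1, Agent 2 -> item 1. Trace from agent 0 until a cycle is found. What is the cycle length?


Step 1: Trace the pointer graph from agent 0: 0 -> 0
Step 2: A cycle is detected when we revisit agent 0
Step 3: The cycle is: 0 -> 0
Step 4: Cycle length = 1

1


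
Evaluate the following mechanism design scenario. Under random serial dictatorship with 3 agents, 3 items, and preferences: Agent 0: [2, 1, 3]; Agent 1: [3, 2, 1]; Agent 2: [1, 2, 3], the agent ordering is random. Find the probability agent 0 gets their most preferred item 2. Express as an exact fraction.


Step 1: Agent 0 wants item 2
Step 2: There are 6 possible orderings of agents
Step 3: In 6 orderings, agent 0 gets item 2
Step 4: Probability = 6/6 = 1

1


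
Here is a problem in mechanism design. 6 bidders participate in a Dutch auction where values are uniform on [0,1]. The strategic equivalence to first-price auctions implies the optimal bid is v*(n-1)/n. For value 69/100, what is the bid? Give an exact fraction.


Step 1: Dutch auctions are strategically equivalent to first-price auctions
Step 2: The equilibrium bid is b(v) = v*(n-1)/n
Step 3: b = 69/100 * 5/6
Step 4: b = 23/40

23/40


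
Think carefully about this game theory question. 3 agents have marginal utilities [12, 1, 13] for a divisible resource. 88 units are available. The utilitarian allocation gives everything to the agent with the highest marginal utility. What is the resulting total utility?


Step 1: The marginal utilities are [12, 1, 13]
Step 2: The highest marginal utility is 13
Step 3: All 88 units go to that agent
Step 4: Total utility = 13 * 88 = 1144

1144


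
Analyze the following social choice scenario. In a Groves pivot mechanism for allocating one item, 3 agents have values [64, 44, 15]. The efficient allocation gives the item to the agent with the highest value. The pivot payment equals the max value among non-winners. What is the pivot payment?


Step 1: The efficient winner is agent 0 with value 64
Step 2: Other agents' values: [44, 15]
Step 3: Pivot payment = max(others) = 44
Step 4: The winner pays 44

44


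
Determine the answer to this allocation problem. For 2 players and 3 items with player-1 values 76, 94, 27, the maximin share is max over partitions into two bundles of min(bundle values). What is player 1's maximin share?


Step 1: Item values = 76, 94, 27
Step 2: Enumerate all 2-bundle partitions and take the smaller bundle:
  Partition 1: {76} vs {94,27} -> bundles 76, 121; min = 76
  Partition 2: {94} vs {76,27} -> bundles 94, 103; min = 94
  Partition 3: {27} vs {76,94} -> bundles 27, 170; min = 27
Step 3: MMS = max(76, 94, 27) = 94

94


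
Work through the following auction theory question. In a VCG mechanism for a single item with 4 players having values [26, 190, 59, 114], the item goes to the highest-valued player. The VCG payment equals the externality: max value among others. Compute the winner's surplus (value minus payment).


Step 1: The winner is the agent with the highest value: agent 1 with value 190
Step 2: Values of other agents: [26, 59, 114]
Step 3: VCG payment = max of others' values = 114
Step 4: Surplus = 190 - 114 = 76

76


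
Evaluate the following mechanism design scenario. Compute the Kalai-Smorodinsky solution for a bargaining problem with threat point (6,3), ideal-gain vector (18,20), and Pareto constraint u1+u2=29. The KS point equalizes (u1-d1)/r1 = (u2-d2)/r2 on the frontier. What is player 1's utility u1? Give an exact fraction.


Step 1: At the KS point, (u1-d1)/r1 = (u2-d2)/r2 = t and u1+u2 = 29
Step 2: u1 = d1 + r1*t and u2 = d2 + r2*t, so (d1 + r1*t) + (d2 + r2*t) = 29
Step 3: t = (29 - 6 - 3)/(18 + 20) = 20/38 = 10/19
Step 4: u1 = d1 + r1*t = 6 + 18 * 10/19 = 294/19
Step 5: (Check: u2 = d2 + r2*t = 257/19; u1+u2 = 294/19 + 257/19 = 29, on the frontier.)

294/19


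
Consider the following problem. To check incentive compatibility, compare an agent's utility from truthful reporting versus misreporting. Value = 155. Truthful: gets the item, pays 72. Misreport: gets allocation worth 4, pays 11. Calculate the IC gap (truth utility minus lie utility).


Step 1: U(truth) = value - payment = 155 - 72 = 83
Step 2: U(lie) = allocation - payment = 4 - 11 = -7
Step 3: IC gap = 83 - (-7) = 90

90


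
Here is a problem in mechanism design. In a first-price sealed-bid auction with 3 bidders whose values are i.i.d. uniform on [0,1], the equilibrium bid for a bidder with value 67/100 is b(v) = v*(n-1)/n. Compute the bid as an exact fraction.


Step 1: The symmetric BNE bidding function is b(v) = v * (n-1) / n
Step 2: Substitute v = 67/100 and n = 3
Step 3: b = 67/100 * 2/3
Step 4: b = 67/150

67/150


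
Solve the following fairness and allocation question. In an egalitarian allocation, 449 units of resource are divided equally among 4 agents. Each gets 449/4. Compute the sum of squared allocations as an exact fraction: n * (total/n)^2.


Step 1: Each agent's share = 449/4
Step 2: Square of each share = (449/4)^2 = 201601/16
Step 3: Sum of squares = 4 * 201601/16 = 201601/4

201601/4
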